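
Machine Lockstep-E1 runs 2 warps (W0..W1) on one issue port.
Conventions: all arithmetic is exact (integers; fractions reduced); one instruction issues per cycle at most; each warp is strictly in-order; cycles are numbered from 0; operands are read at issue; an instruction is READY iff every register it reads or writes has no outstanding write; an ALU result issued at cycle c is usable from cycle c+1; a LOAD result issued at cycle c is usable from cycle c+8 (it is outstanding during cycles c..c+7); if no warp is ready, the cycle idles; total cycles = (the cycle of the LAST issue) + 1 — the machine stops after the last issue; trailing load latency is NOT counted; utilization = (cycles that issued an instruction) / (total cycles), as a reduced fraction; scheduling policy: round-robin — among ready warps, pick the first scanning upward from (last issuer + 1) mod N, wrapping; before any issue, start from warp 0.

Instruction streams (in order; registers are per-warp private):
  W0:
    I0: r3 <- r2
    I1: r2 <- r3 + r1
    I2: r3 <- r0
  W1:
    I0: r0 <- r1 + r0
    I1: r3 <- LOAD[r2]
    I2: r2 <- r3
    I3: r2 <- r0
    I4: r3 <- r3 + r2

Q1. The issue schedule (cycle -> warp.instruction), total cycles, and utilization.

cycle 0: W0.I0
cycle 1: W1.I0
cycle 2: W0.I1
cycle 3: W1.I1
cycle 4: W0.I2
cycle 5: idle
cycle 6: idle
cycle 7: idle
cycle 8: idle
cycle 9: idle
cycle 10: idle
cycle 11: W1.I2
cycle 12: W1.I3
cycle 13: W1.I4

Answer: 14 cycles, utilization 4/7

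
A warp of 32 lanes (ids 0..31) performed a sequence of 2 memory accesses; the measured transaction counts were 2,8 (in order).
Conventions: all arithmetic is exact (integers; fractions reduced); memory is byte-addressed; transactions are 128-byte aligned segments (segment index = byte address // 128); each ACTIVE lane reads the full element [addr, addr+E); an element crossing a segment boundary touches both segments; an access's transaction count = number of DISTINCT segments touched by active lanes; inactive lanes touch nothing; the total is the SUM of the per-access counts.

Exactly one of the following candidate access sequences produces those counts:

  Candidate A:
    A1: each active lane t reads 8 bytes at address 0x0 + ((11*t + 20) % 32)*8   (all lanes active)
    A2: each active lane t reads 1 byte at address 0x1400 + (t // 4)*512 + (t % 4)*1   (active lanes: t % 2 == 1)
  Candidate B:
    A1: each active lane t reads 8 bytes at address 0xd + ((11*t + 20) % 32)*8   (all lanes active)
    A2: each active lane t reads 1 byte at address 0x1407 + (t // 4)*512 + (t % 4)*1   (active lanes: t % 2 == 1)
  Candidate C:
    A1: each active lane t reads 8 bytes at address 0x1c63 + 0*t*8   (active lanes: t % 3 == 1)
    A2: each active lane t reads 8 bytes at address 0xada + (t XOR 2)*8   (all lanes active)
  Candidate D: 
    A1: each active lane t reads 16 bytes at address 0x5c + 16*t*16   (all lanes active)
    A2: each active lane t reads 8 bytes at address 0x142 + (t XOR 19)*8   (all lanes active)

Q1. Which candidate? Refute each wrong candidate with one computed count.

B: A1 gives 3 transactions, not 2
C: A1 gives 1 transaction, not 2
D: A1 gives 32 transactions, not 2
A: all counts match (2,8)

Answer: A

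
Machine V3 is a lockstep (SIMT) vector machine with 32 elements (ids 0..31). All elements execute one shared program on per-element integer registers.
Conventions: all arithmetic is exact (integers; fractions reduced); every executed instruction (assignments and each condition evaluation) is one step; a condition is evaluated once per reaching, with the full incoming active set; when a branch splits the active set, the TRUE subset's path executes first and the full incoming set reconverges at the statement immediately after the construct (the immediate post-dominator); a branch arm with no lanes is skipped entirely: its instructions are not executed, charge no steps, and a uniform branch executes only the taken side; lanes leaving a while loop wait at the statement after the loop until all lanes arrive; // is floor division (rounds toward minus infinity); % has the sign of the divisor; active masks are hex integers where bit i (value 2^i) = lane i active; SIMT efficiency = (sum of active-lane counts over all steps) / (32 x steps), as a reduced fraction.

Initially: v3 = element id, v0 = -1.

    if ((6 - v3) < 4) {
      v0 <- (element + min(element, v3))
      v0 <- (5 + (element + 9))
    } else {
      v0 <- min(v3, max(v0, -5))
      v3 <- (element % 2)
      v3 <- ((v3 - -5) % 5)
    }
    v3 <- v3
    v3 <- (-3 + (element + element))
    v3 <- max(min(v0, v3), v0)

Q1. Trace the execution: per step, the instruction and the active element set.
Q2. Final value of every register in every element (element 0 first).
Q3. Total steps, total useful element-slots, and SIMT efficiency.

step 0: eval ((6 - v3) < 4)          0xffffffff
step 1: v0 <- (element + min(element, v3)) 0xfffffff8
step 2: v0 <- (5 + (element + 9))    0xfffffff8
step 3: v0 <- min(v3, max(v0, -5))   0x00000007
step 4: v3 <- (element % 2)          0x00000007
step 5: v3 <- ((v3 - -5) % 5)        0x00000007
step 6: v3 <- v3                     0xffffffff
step 7: v3 <- (-3 + (element + element)) 0xffffffff
step 8: v3 <- max(min(v0, v3), v0)   0xffffffff

Answer: 9 steps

v3: -1,-1,-1,17,18,19,20,21,22,23,24,25,26,27,28,29,30,31,32,33,34,35,36,37,38,39,40,41,42,43,44,45
v0: -1,-1,-1,17,18,19,20,21,22,23,24,25,26,27,28,29,30,31,32,33,34,35,36,37,38,39,40,41,42,43,44,45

steps = 9; useful = 195; efficiency = 195/288 = 65/96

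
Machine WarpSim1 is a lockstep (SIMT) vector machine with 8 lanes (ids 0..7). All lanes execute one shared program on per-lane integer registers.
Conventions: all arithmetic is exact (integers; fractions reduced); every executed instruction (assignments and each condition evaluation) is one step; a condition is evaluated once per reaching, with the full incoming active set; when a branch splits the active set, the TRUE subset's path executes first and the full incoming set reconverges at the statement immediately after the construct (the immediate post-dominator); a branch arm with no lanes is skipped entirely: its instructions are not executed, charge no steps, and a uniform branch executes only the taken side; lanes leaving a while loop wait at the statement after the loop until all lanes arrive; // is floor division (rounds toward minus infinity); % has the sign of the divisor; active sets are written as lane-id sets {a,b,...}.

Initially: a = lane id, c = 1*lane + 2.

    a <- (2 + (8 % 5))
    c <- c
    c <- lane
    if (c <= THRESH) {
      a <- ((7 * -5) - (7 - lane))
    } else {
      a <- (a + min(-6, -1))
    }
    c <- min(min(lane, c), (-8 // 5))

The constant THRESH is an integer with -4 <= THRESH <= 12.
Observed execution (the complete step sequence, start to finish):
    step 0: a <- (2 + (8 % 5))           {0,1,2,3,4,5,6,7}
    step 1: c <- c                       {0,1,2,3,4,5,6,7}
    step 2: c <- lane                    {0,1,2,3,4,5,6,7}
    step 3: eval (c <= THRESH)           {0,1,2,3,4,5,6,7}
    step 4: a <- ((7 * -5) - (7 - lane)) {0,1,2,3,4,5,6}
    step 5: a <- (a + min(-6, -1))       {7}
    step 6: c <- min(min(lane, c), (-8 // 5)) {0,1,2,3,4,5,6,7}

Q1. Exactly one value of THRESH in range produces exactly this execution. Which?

Answer: THRESH = 6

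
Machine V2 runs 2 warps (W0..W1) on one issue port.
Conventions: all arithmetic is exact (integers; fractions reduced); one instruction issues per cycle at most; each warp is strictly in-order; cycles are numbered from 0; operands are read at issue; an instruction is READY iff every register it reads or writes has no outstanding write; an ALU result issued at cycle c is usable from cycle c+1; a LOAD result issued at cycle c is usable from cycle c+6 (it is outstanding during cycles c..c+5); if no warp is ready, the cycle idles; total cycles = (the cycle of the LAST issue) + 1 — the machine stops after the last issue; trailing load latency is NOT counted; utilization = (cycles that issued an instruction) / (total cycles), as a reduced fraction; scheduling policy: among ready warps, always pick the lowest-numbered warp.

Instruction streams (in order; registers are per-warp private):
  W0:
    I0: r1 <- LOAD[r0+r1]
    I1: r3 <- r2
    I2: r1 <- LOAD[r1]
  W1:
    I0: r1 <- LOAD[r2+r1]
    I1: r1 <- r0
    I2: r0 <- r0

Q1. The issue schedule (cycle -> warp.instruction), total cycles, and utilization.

cycle 0: W0.I0
cycle 1: W0.I1
cycle 2: W1.I0
cycle 3: idle
cycle 4: idle
cycle 5: idle
cycle 6: W0.I2
cycle 7: idle
cycle 8: W1.I1
cycle 9: W1.I2

Answer: 10 cycles, utilization 3/5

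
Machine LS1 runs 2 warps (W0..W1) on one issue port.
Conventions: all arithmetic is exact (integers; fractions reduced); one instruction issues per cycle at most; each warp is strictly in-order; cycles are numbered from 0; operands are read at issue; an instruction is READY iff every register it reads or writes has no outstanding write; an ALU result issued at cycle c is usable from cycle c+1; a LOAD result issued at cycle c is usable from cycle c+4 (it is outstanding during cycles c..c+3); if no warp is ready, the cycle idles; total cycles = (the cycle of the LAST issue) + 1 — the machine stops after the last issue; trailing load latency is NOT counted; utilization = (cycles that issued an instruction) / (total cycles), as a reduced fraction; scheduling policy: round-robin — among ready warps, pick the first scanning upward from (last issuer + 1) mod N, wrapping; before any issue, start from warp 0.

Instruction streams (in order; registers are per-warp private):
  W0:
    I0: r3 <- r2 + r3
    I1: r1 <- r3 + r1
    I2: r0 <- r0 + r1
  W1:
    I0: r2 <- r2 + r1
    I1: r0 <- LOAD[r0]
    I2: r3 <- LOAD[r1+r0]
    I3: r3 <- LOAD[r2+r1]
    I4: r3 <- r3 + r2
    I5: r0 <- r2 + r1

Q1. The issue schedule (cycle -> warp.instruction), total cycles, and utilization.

cycle 0: W0.I0
cycle 1: W1.I0
cycle 2: W0.I1
cycle 3: W1.I1
cycle 4: W0.I2
cycle 5: idle
cycle 6: idle
cycle 7: W1.I2
cycle 8: idle
cycle 9: idle
cycle 10: idle
cycle 11: W1.I3
cycle 12: idle
cycle 13: idle
cycle 14: idle
cycle 15: W1.I4
cycle 16: W1.I5

Answer: 17 cycles, utilization 9/17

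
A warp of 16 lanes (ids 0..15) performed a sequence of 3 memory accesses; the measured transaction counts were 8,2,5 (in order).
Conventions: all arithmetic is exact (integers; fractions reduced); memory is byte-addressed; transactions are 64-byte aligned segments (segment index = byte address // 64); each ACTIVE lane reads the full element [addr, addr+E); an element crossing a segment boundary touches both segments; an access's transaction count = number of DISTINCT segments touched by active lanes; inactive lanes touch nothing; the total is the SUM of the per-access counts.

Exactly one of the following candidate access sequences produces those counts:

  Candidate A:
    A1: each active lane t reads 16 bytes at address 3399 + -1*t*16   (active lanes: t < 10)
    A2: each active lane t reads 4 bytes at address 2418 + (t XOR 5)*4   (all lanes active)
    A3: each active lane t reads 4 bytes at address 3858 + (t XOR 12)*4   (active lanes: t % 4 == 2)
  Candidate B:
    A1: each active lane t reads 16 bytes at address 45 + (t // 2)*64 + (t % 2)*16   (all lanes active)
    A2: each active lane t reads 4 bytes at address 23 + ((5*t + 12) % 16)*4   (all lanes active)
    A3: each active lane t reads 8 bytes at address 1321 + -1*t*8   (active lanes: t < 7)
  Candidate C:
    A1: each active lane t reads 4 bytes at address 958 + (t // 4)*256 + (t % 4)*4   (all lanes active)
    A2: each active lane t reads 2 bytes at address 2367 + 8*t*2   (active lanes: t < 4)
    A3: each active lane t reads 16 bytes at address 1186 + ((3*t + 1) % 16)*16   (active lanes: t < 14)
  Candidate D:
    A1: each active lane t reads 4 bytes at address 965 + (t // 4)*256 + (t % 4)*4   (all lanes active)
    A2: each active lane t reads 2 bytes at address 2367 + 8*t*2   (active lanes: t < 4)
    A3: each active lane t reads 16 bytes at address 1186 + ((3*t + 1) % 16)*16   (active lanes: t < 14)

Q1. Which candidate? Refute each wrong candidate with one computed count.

A: A1 gives 4 transactions, not 8
B: A1 gives 9 transactions, not 8
D: A1 gives 4 transactions, not 8
C: all counts match (8,2,5)

Answer: C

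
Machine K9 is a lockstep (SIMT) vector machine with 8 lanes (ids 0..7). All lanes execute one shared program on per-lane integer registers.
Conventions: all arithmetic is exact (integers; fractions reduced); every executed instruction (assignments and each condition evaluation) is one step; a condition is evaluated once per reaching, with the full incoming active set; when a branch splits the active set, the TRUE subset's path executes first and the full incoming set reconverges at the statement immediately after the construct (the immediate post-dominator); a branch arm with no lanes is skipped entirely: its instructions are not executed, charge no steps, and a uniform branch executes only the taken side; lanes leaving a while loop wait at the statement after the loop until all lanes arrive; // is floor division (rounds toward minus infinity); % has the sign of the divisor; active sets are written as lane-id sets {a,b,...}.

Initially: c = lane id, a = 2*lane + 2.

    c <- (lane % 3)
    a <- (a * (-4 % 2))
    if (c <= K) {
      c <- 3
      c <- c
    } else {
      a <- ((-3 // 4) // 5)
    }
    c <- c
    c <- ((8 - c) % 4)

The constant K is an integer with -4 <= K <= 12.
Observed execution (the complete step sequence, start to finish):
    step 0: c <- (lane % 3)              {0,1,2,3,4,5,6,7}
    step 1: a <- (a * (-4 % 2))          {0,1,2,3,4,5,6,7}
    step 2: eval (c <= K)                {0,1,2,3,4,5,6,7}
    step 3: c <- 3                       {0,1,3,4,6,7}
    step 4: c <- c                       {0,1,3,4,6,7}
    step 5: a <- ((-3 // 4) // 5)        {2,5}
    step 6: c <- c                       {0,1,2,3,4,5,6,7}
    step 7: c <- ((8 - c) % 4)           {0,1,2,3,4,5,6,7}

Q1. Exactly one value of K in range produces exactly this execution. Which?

Answer: K = 1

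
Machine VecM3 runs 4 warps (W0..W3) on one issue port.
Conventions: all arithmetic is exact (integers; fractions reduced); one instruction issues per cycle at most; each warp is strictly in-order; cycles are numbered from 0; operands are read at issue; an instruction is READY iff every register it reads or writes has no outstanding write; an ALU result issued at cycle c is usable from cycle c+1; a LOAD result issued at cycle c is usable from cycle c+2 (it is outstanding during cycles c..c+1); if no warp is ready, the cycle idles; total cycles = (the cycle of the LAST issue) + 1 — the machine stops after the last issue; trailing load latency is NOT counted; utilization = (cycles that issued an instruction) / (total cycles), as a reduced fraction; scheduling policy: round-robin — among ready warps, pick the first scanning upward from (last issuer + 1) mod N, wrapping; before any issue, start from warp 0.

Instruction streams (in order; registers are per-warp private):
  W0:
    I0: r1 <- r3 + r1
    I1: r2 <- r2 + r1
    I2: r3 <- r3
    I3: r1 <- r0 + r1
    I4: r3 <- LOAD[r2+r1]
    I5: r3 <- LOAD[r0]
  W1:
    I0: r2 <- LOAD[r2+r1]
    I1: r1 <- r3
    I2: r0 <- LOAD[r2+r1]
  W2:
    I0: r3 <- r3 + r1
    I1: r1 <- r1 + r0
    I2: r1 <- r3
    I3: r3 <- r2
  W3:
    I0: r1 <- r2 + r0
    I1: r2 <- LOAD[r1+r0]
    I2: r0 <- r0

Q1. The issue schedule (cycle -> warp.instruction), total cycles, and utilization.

cycle 0: W0.I0
cycle 1: W1.I0
cycle 2: W2.I0
cycle 3: W3.I0
cycle 4: W0.I1
cycle 5: W1.I1
cycle 6: W2.I1
cycle 7: W3.I1
cycle 8: W0.I2
cycle 9: W1.I2
cycle 10: W2.I2
cycle 11: W3.I2
cycle 12: W0.I3
cycle 13: W2.I3
cycle 14: W0.I4
cycle 15: idle
cycle 16: W0.I5

Answer: 17 cycles, utilization 16/17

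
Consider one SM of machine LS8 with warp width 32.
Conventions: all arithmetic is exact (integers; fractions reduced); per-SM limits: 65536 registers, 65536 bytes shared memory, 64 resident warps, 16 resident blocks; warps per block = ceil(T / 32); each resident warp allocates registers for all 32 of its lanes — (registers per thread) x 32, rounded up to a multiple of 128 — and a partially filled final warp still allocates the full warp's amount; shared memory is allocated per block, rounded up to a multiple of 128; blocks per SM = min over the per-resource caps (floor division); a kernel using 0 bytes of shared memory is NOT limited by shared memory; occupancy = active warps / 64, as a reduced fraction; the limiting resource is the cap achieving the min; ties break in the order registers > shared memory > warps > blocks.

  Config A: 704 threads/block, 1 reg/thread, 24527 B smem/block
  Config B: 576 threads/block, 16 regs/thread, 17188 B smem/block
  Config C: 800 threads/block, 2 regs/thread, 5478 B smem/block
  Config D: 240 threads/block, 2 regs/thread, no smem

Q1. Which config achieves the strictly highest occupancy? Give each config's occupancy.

occupancies: A 11/16, B 27/32, C 25/32, D 1

Answer: D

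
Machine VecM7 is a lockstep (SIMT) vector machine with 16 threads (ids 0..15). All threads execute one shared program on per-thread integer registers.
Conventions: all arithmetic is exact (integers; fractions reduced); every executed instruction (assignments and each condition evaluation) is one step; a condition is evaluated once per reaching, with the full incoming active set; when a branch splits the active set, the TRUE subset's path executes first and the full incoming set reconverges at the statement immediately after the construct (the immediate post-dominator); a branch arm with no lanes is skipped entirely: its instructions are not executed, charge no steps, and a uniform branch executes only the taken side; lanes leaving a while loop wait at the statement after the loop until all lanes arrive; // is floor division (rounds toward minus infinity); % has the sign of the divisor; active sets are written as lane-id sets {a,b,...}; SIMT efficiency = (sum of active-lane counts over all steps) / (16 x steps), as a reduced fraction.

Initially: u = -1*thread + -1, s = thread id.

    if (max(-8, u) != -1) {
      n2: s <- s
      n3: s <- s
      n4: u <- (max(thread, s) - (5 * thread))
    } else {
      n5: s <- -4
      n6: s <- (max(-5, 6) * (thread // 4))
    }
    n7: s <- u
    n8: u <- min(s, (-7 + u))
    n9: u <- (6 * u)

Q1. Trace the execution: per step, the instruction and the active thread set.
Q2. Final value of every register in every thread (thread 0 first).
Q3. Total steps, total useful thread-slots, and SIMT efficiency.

step 0: eval (max(-8, u) != -1)      {0,1,2,3,4,5,6,7,8,9,10,11,12,13,14,15}
step 1: s <- s                       {1,2,3,4,5,6,7,8,9,10,11,12,13,14,15}
step 2: s <- s                       {1,2,3,4,5,6,7,8,9,10,11,12,13,14,15}
step 3: u <- (max(thread, s) - (5 * thread)) {1,2,3,4,5,6,7,8,9,10,11,12,13,14,15}
step 4: s <- -4                      {0}
step 5: s <- (max(-5, 6) * (thread // 4)) {0}
step 6: s <- u                       {0,1,2,3,4,5,6,7,8,9,10,11,12,13,14,15}
step 7: u <- min(s, (-7 + u))        {0,1,2,3,4,5,6,7,8,9,10,11,12,13,14,15}
step 8: u <- (6 * u)                 {0,1,2,3,4,5,6,7,8,9,10,11,12,13,14,15}

Answer: 9 steps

u: -48,-66,-90,-114,-138,-162,-186,-210,-234,-258,-282,-306,-330,-354,-378,-402
s: -1,-4,-8,-12,-16,-20,-24,-28,-32,-36,-40,-44,-48,-52,-56,-60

steps = 9; useful = 111; efficiency = 111/144 = 37/48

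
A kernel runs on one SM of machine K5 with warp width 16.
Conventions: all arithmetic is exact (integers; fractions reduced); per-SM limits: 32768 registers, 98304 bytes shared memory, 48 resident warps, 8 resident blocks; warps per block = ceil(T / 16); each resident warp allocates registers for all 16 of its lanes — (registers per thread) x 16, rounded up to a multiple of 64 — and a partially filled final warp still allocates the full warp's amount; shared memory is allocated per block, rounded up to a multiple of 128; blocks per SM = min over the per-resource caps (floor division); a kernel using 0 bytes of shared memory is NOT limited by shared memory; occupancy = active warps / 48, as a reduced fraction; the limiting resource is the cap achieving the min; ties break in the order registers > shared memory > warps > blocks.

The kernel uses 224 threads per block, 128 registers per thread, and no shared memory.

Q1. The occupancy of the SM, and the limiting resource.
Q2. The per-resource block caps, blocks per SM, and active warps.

Answer: occupancy 7/24, limited by registers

registers: 1 block
shared memory: no limit (kernel uses none)
warps: 3 blocks
blocks: 8 blocks

Answer: 1 block, 14 active warps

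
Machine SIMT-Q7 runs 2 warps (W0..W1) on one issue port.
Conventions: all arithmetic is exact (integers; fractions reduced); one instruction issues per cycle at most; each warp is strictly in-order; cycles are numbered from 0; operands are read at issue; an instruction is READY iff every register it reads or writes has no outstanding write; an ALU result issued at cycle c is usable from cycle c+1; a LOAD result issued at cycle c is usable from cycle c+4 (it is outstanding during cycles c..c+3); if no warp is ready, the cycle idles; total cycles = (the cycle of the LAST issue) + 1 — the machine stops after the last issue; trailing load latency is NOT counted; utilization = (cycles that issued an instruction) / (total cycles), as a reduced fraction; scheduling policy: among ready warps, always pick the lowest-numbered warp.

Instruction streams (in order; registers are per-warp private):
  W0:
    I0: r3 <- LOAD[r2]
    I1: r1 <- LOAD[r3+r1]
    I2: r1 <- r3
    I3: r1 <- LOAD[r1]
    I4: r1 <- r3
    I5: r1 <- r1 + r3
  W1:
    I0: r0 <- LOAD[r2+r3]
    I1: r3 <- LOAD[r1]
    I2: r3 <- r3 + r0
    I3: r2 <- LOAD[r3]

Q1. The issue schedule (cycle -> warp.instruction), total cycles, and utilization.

cycle 0: W0.I0
cycle 1: W1.I0
cycle 2: W1.I1
cycle 3: idle
cycle 4: W0.I1
cycle 5: idle
cycle 6: W1.I2
cycle 7: W1.I3
cycle 8: W0.I2
cycle 9: W0.I3
cycle 10: idle
cycle 11: idle
cycle 12: idle
cycle 13: W0.I4
cycle 14: W0.I5

Answer: 15 cycles, utilization 2/3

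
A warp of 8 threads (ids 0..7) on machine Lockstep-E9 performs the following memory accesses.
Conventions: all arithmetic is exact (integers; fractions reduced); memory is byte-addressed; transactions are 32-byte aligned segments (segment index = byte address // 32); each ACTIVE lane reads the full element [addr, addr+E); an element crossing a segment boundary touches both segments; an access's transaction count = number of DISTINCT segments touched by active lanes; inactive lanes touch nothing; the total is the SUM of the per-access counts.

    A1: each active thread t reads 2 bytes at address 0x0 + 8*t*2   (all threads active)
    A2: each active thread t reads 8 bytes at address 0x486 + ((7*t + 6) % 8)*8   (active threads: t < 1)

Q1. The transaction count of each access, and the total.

A1: 4 transactions
A2: 1 transaction

Answer: 4,1; total 5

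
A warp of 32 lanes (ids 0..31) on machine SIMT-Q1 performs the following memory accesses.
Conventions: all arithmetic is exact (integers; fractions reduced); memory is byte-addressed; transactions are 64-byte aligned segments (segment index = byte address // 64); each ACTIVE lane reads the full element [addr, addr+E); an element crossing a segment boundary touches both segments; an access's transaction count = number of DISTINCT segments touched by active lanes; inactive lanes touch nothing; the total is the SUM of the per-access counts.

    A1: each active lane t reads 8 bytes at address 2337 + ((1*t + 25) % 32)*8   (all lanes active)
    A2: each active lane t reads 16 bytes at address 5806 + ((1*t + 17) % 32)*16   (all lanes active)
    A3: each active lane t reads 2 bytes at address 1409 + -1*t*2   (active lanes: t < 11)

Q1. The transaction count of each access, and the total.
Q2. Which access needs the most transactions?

A1: 5 transactions
A2: 9 transactions
A3: 2 transactions

Answer: 5,9,2; total 16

Answer: A2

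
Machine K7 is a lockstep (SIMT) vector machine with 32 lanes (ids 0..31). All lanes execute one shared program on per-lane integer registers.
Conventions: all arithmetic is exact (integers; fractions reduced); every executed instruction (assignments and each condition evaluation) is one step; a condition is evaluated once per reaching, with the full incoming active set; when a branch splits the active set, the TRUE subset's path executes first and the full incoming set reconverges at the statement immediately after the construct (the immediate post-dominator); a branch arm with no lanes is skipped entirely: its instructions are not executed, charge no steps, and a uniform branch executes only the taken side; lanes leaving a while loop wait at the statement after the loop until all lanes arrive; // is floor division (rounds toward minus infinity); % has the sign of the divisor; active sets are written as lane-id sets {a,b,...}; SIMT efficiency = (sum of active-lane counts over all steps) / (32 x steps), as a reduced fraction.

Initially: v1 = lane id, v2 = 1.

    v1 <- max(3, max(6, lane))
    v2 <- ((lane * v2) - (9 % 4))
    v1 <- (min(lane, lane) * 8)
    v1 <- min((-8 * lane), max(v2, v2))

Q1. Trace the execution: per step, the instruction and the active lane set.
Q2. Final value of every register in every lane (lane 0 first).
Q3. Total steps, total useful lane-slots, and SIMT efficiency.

step 0: v1 <- max(3, max(6, lane))   {0,1,2,3,4,5,6,7,8,9,10,11,12,13,14,15,16,17,18,19,20,21,22,23,24,25,26,27,28,29,30,31}
step 1: v2 <- ((lane * v2) - (9 % 4)) {0,1,2,3,4,5,6,7,8,9,10,11,12,13,14,15,16,17,18,19,20,21,22,23,24,25,26,27,28,29,30,31}
step 2: v1 <- (min(lane, lane) * 8)  {0,1,2,3,4,5,6,7,8,9,10,11,12,13,14,15,16,17,18,19,20,21,22,23,24,25,26,27,28,29,30,31}
step 3: v1 <- min((-8 * lane), max(v2, v2)) {0,1,2,3,4,5,6,7,8,9,10,11,12,13,14,15,16,17,18,19,20,21,22,23,24,25,26,27,28,29,30,31}

Answer: 4 steps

v1: -1,-8,-16,-24,-32,-40,-48,-56,-64,-72,-80,-88,-96,-104,-112,-120,-128,-136,-144,-152,-160,-168,-176,-184,-192,-200,-208,-216,-224,-232,-240,-248
v2: -1,0,1,2,3,4,5,6,7,8,9,10,11,12,13,14,15,16,17,18,19,20,21,22,23,24,25,26,27,28,29,30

steps = 4; useful = 128; efficiency = 128/128 = 1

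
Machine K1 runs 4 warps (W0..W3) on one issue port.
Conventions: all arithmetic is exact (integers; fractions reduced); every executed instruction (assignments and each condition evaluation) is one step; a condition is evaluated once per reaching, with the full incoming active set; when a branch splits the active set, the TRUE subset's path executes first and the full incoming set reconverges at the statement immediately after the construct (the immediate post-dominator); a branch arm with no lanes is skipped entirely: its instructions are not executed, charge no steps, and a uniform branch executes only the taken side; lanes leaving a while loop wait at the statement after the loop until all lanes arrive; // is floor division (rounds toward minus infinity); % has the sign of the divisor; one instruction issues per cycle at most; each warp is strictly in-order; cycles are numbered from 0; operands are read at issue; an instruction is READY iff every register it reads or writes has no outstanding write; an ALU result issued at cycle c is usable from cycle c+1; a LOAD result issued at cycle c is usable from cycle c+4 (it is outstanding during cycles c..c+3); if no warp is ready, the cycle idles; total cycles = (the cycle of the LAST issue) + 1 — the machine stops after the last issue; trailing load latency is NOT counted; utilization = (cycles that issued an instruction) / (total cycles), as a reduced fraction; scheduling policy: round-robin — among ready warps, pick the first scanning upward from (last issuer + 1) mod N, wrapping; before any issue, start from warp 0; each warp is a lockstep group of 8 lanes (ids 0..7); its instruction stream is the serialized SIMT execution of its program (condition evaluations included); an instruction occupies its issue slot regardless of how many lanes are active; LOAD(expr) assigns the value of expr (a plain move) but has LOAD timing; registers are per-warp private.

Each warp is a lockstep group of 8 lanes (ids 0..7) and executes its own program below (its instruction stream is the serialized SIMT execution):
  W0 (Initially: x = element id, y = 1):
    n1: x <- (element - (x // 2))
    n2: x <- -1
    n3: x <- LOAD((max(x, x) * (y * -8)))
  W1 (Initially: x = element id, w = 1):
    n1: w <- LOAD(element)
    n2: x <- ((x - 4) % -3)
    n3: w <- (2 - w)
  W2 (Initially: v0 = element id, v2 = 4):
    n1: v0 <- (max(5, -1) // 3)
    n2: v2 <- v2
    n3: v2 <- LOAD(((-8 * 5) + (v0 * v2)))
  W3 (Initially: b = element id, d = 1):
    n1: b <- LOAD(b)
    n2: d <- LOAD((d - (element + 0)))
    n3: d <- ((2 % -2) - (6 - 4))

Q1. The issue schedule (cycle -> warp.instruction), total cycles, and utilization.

cycle 0: W0.I0
cycle 1: W1.I0
cycle 2: W2.I0
cycle 3: W3.I0
cycle 4: W0.I1
cycle 5: W1.I1
cycle 6: W2.I1
cycle 7: W3.I1
cycle 8: W0.I2
cycle 9: W1.I2
cycle 10: W2.I2
cycle 11: W3.I2

Answer: 12 cycles, utilization 1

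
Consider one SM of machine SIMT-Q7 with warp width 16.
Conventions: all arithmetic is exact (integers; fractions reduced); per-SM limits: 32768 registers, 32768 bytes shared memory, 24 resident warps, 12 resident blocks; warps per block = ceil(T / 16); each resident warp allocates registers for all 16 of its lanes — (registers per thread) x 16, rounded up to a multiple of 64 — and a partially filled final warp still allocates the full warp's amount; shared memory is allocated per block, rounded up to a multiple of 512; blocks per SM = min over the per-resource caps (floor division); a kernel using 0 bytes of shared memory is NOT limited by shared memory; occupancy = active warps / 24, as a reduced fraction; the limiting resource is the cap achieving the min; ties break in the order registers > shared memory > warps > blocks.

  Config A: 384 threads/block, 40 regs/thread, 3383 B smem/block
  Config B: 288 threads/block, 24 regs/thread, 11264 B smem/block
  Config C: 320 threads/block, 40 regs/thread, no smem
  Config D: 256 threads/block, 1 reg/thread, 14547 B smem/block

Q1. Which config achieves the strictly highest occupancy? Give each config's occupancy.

occupancies: A 1, B 3/4, C 5/6, D 2/3

Answer: A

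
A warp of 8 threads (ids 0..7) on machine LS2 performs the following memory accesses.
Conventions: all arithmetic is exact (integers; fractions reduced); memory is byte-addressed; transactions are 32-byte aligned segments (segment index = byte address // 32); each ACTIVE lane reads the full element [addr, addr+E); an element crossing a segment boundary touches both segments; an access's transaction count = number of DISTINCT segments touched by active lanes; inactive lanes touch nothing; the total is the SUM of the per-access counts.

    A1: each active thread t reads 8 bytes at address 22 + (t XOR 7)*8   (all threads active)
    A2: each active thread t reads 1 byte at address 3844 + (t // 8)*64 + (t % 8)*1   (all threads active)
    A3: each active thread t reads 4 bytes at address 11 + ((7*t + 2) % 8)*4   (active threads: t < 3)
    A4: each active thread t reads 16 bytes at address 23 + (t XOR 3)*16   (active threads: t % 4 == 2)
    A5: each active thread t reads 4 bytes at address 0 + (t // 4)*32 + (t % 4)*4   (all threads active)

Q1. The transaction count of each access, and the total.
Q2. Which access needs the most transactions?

A1: 3 transactions
A2: 1 transaction
A3: 1 transaction
A4: 2 transactions
A5: 2 transactions

Answer: 3,1,1,2,2; total 9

Answer: A1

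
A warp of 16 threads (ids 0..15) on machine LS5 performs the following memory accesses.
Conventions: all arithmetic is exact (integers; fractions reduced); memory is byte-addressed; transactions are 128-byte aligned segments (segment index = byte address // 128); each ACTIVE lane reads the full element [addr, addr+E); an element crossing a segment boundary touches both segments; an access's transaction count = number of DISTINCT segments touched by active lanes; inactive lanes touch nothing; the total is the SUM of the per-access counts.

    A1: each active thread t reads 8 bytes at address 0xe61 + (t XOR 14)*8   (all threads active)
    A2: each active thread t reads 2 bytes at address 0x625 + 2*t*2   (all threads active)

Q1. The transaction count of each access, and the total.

A1: 2 transactions
A2: 1 transaction

Answer: 2,1; total 3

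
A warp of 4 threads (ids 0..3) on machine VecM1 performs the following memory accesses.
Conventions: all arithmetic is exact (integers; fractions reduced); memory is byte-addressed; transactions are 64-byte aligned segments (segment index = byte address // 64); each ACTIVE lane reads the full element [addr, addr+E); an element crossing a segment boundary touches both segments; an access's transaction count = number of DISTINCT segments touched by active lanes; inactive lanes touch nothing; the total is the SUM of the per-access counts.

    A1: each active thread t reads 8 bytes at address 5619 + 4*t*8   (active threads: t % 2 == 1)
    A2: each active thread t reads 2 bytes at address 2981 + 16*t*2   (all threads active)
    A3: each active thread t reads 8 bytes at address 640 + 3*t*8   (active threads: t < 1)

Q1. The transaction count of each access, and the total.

A1: 2 transactions
A2: 3 transactions
A3: 1 transaction

Answer: 2,3,1; total 6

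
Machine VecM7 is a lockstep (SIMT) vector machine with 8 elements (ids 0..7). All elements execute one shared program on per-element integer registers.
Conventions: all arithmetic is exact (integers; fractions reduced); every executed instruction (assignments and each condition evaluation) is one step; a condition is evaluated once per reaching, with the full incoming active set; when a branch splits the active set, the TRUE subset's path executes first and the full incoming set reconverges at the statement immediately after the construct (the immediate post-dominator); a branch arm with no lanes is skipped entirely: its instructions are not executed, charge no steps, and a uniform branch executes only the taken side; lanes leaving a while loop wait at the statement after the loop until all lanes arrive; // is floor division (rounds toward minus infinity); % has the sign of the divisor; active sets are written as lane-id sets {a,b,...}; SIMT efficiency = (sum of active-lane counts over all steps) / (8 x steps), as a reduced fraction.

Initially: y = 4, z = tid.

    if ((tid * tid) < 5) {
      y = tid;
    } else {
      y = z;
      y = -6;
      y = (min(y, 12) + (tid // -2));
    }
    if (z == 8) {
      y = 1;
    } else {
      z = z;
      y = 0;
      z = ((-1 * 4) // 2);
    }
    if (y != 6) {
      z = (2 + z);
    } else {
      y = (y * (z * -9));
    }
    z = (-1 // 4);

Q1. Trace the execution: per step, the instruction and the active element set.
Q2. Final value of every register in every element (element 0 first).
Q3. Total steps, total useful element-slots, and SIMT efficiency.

step 0: eval ((tid * tid) < 5)       {0,1,2,3,4,5,6,7}
step 1: y <- tid                     {0,1,2}
step 2: y <- z                       {3,4,5,6,7}
step 3: y <- -6                      {3,4,5,6,7}
step 4: y <- (min(y, 12) + (tid // -2)) {3,4,5,6,7}
step 5: eval (z == 8)                {0,1,2,3,4,5,6,7}
step 6: z <- z                       {0,1,2,3,4,5,6,7}
step 7: y <- 0                       {0,1,2,3,4,5,6,7}
step 8: z <- ((-1 * 4) // 2)         {0,1,2,3,4,5,6,7}
step 9: eval (y != 6)                {0,1,2,3,4,5,6,7}
step 10: z <- (2 + z)                 {0,1,2,3,4,5,6,7}
step 11: z <- (-1 // 4)               {0,1,2,3,4,5,6,7}

Answer: 12 steps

y: 0,0,0,0,0,0,0,0
z: -1,-1,-1,-1,-1,-1,-1,-1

steps = 12; useful = 82; efficiency = 82/96 = 41/48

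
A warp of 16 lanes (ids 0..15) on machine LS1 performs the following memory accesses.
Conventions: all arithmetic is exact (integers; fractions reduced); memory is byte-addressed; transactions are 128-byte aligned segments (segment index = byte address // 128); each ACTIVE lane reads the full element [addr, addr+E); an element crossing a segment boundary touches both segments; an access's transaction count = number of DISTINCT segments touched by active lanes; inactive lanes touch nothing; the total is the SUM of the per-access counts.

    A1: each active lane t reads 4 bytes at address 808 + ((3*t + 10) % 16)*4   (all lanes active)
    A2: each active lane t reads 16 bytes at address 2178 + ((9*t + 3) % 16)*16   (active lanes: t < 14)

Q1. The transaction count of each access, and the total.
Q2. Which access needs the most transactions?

A1: 1 transaction
A2: 3 transactions

Answer: 1,3; total 4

Answer: A2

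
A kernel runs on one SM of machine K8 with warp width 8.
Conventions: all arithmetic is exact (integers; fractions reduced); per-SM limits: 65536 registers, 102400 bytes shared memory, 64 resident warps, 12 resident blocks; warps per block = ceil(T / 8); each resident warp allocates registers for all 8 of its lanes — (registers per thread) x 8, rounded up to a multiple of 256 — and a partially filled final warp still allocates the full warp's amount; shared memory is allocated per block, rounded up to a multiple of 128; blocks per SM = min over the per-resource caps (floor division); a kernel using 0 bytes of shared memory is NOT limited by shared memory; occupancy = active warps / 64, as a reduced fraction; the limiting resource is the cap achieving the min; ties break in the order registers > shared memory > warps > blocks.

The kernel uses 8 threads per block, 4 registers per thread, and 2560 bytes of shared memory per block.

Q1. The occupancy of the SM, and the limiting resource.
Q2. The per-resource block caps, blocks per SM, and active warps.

Answer: occupancy 3/16, limited by blocks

registers: 256 blocks
shared memory: 40 blocks
warps: 64 blocks
blocks: 12 blocks

Answer: 12 blocks, 12 active warps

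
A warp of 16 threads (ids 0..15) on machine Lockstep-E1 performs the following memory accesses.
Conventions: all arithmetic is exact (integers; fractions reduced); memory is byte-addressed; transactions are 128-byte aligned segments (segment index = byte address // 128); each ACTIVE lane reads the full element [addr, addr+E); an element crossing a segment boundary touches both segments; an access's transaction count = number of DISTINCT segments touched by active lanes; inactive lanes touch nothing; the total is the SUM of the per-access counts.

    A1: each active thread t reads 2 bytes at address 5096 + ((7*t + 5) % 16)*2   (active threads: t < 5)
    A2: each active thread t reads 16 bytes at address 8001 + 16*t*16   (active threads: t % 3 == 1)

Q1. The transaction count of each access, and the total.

A1: 2 transactions
A2: 5 transactions

Answer: 2,5; total 7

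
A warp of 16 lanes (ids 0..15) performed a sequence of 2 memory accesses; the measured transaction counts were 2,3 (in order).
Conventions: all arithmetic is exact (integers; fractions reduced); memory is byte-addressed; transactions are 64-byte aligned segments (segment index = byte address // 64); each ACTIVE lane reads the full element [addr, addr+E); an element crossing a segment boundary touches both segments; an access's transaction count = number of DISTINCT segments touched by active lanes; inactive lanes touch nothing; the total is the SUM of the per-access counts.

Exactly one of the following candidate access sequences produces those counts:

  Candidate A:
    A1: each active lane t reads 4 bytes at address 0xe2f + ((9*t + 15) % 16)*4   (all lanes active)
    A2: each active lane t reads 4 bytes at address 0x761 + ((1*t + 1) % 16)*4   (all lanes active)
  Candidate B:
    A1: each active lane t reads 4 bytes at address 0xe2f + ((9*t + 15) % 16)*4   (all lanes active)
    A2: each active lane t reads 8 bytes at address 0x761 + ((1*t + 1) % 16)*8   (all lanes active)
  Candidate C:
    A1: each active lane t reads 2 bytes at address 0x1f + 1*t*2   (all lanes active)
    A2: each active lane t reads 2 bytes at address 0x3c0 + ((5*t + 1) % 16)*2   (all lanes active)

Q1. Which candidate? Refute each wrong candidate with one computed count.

A: A2 gives 2 transactions, not 3
C: A1 gives 1 transaction, not 2
B: all counts match (2,3)

Answer: B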